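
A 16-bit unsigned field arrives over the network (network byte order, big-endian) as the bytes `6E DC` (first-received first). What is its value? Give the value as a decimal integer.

28380

In big-endian order the high byte comes first in memory.
The bytes are already most-significant first: 0x6EDC.
0x6EDC = 28380.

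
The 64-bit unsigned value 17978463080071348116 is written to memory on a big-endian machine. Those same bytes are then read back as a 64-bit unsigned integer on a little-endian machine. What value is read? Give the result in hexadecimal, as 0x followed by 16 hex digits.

17978463080071348116 in 64-bit hexadecimal is 0xF98054EAD720BF94.
Stored big-endian, the bytes at ascending addresses are F9 80 54 EA D7 20 BF 94.
Read back as little-endian, the first byte is least significant, giving 0x94BF20D7EA5480F9.

0x94BF20D7EA5480F9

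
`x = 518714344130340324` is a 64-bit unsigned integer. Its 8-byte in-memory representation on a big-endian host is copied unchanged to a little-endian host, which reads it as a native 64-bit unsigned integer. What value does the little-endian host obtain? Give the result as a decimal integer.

16493810890535547399

518714344130340324 in 64-bit hexadecimal is 0x0732D7F29DC9E5E4.
Stored big-endian, the bytes at ascending addresses are 07 32 D7 F2 9D C9 E5 E4.
Read back as little-endian, the first byte is least significant, giving 0xE4E5C99DF2D73207.
0xE4E5C99DF2D73207 = 16493810890535547399.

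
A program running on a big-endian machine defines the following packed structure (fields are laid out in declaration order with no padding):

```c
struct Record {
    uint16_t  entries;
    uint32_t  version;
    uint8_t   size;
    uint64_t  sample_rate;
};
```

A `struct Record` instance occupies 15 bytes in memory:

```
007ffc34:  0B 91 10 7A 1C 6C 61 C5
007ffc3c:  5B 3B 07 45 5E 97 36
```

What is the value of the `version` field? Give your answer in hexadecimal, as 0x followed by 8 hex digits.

`version` follows `entries` (2 bytes), so it starts at byte offset 2 and occupies 4 bytes.
Bytes at offsets 2..5: 10 7A 1C 6C.
In big-endian order the high byte comes first in memory.
The bytes are already most-significant first: 0x107A1C6C.

0x107A1C6C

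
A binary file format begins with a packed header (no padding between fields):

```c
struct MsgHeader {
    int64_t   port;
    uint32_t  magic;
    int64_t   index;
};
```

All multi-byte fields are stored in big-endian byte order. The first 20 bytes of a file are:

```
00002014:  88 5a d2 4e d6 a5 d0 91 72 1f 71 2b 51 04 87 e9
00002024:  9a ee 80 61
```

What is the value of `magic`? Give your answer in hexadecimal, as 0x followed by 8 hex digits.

0x721F712B

`magic` follows `port` (8 bytes), so it starts at byte offset 8 and occupies 4 bytes.
Bytes at offsets 8..11: 72 1F 71 2B.
Big-endian stores the most-significant byte at the lowest address.
The bytes are already most-significant first: 0x721F712B.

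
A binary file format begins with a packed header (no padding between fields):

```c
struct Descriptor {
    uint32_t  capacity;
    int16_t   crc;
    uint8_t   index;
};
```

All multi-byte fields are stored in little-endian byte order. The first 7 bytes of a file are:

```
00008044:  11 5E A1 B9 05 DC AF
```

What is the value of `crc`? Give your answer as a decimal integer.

`crc` follows `capacity` (4 bytes), so it starts at byte offset 4 and occupies 2 bytes.
Bytes at offsets 4..5: 05 DC.
In little-endian order the low byte comes first in memory.
Reassemble most-significant byte first: DC 05 → 0xDC05.
Top bit is set, so as a signed 16-bit value this is 0xDC05 − 2^16 = -9211.

-9211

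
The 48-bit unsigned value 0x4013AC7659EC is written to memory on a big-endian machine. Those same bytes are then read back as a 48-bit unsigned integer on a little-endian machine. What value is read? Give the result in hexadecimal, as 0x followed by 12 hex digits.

0xEC5976AC1340

Stored big-endian, the bytes at ascending addresses are 40 13 AC 76 59 EC.
Read back as little-endian, the first byte is least significant, giving 0xEC5976AC1340.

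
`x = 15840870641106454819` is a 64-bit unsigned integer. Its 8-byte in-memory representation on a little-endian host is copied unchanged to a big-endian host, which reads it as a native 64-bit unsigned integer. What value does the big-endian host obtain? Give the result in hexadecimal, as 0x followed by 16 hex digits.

0x23891068EB13D6DB

15840870641106454819 in 64-bit hexadecimal is 0xDBD613EB68108923.
Stored little-endian, the bytes at ascending addresses are 23 89 10 68 EB 13 D6 DB.
Read back as big-endian, the last byte is least significant, giving 0x23891068EB13D6DB.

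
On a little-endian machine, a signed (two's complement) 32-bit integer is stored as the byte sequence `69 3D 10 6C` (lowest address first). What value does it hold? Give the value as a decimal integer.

1813003625

Little-endian stores the least-significant byte at the lowest address.
Reassemble most-significant byte first: 6C 10 3D 69 → 0x6C103D69.
0x6C103D69 = 1813003625.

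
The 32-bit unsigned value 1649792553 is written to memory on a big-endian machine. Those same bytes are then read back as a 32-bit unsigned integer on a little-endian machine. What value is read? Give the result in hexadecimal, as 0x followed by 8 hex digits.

0x29D65562

1649792553 in 32-bit hexadecimal is 0x6255D629.
Stored big-endian, the bytes at ascending addresses are 62 55 D6 29.
Read back as little-endian, the first byte is least significant, giving 0x29D65562.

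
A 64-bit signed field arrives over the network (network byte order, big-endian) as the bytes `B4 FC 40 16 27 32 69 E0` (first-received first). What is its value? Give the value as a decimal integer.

Big-endian stores the most-significant byte at the lowest address.
The bytes are already most-significant first: 0xB4FC4016273269E0.
Top bit is set, so as a signed 64-bit value this is 0xB4FC4016273269E0 − 2^64 = -5405374988860364320.

-5405374988860364320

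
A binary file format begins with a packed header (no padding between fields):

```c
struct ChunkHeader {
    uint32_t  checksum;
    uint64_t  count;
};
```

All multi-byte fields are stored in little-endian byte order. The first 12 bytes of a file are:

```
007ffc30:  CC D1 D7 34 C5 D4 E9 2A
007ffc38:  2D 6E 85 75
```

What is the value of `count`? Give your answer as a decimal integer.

`count` follows `checksum` (4 bytes), so it starts at byte offset 4 and occupies 8 bytes.
Bytes at offsets 4..11: C5 D4 E9 2A 2D 6E 85 75.
Little-endian stores the least-significant byte at the lowest address.
Reassemble most-significant byte first: 75 85 6E 2D 2A E9 D4 C5 → 0x75856E2D2AE9D4C5.
0x75856E2D2AE9D4C5 = 8468295814612636869.

8468295814612636869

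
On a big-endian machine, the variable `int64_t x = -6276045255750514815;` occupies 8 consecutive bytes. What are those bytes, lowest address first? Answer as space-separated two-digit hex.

A8 E7 02 17 80 B7 07 81

Two's complement of -6276045255750514815 in 64 bits: 6276045255750514815 = 0x5718FDE87F48F87F; invert → 0xA8E7021780B70780; add 1 → 0xA8E7021780B70781.
Split into bytes (most-significant first): A8 E7 02 17 80 B7 07 81.
In big-endian order the high byte comes first in memory.
So the memory order matches the most-significant-first order: A8 E7 02 17 80 B7 07 81.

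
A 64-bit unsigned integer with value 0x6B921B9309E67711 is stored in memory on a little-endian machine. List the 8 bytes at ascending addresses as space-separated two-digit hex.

Split into bytes (most-significant first): 6B 92 1B 93 09 E6 77 11.
Little-endian stores the least-significant byte at the lowest address.
So at ascending addresses the bytes are 11 77 E6 09 93 1B 92 6B.

11 77 E6 09 93 1B 92 6B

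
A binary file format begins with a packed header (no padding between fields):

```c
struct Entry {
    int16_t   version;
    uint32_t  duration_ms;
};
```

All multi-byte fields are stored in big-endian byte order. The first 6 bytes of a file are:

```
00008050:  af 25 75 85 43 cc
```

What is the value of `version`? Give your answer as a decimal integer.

`version` is the first field, at byte offset 0, occupying 2 bytes.
Bytes at offsets 0..1: AF 25.
Big-endian: lowest address holds the most-significant byte.
The bytes are already most-significant first: 0xAF25.
Top bit is set, so as a signed 16-bit value this is 0xAF25 − 2^16 = -20699.

-20699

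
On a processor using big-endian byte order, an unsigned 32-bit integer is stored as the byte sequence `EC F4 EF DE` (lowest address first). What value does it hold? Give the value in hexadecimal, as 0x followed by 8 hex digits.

0xECF4EFDE

In big-endian order the high byte comes first in memory.
The bytes are already most-significant first: 0xECF4EFDE.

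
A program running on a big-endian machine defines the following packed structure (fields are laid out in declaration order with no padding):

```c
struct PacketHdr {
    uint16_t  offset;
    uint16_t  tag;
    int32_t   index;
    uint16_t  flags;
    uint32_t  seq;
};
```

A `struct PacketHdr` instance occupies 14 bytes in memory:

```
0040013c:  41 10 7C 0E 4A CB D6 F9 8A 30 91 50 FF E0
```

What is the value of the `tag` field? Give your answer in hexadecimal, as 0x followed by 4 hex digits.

0x7C0E

`tag` follows `offset` (2 bytes), so it starts at byte offset 2 and occupies 2 bytes.
Bytes at offsets 2..3: 7C 0E.
Big-endian stores the most-significant byte at the lowest address.
The bytes are already most-significant first: 0x7C0E.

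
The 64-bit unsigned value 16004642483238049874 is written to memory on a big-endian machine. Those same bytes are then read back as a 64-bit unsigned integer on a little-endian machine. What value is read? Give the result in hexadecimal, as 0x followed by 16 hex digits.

0x529887D28AE91BDE

16004642483238049874 in 64-bit hexadecimal is 0xDE1BE98AD2879852.
Stored big-endian, the bytes at ascending addresses are DE 1B E9 8A D2 87 98 52.
Read back as little-endian, the first byte is least significant, giving 0x529887D28AE91BDE.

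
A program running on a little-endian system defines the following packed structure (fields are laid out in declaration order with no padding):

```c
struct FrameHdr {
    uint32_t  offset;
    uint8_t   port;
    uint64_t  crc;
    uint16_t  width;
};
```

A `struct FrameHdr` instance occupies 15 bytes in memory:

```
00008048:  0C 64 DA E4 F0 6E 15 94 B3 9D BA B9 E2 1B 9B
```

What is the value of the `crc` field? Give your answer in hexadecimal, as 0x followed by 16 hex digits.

`crc` follows `offset` (4 B), `port` (1 B), so it starts at offset 4 + 1 = 5 and occupies 8 bytes.
Bytes at offsets 5..12: 6E 15 94 B3 9D BA B9 E2.
In little-endian order the low byte comes first in memory.
Reassemble most-significant byte first: E2 B9 BA 9D B3 94 15 6E → 0xE2B9BA9DB394156E.

0xE2B9BA9DB394156E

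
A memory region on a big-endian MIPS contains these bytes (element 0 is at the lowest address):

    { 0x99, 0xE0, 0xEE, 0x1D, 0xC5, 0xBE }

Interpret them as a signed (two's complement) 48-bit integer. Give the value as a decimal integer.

Big-endian: lowest address holds the most-significant byte.
The bytes are already most-significant first: 0x99E0EE1DC5BE.
Top bit is set, so as a signed 48-bit value this is 0x99E0EE1DC5BE − 2^48 = -112283630058050.

-112283630058050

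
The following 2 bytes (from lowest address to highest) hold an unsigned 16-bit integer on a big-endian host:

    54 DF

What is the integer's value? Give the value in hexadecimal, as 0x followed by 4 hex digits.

Big-endian stores the most-significant byte at the lowest address.
The bytes are already most-significant first: 0x54DF.

0x54DF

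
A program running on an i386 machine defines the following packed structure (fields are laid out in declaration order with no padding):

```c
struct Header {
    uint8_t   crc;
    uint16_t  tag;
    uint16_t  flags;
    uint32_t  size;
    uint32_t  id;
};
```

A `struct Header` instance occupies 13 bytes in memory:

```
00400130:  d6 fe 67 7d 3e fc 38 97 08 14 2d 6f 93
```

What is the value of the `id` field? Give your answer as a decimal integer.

2473536788

`id` follows `crc` (1 B), `tag` (2 B), `flags` (2 B), `size` (4 B), so it starts at offset 1 + 2 + 2 + 4 = 9 and occupies 4 bytes.
Bytes at offsets 9..12: 14 2D 6F 93.
Little-endian stores the least-significant byte at the lowest address.
Reassemble most-significant byte first: 93 6F 2D 14 → 0x936F2D14.
0x936F2D14 = 2473536788.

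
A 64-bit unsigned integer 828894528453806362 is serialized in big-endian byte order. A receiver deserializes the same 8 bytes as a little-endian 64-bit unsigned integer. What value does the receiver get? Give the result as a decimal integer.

828894528453806362 in 64-bit hexadecimal is 0x0B80D32E94C1091A.
Stored big-endian, the bytes at ascending addresses are 0B 80 D3 2E 94 C1 09 1A.
Read back as little-endian, the first byte is least significant, giving 0x1A09C1942ED3800B.
0x1A09C1942ED3800B = 1876243561961455627.

1876243561961455627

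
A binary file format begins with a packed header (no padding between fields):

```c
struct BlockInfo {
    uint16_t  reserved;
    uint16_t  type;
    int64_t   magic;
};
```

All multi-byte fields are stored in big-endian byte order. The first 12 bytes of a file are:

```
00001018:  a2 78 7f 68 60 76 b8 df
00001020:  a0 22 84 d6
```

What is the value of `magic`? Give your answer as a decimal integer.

6950946345496773846

`magic` follows `reserved` (2 B), `type` (2 B), so it starts at offset 2 + 2 = 4 and occupies 8 bytes.
Bytes at offsets 4..11: 60 76 B8 DF A0 22 84 D6.
Big-endian stores the most-significant byte at the lowest address.
The bytes are already most-significant first: 0x6076B8DFA02284D6.
0x6076B8DFA02284D6 = 6950946345496773846.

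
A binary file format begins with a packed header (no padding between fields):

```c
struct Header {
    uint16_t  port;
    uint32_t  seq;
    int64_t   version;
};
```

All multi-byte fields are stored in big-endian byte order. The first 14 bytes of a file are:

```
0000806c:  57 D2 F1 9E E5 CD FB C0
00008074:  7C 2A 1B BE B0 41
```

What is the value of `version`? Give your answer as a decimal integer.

-306108254365241279

`version` follows `port` (2 B), `seq` (4 B), so it starts at offset 2 + 4 = 6 and occupies 8 bytes.
Bytes at offsets 6..13: FB C0 7C 2A 1B BE B0 41.
Big-endian stores the most-significant byte at the lowest address.
The bytes are already most-significant first: 0xFBC07C2A1BBEB041.
Top bit is set, so as a signed 64-bit value this is 0xFBC07C2A1BBEB041 − 2^64 = -306108254365241279.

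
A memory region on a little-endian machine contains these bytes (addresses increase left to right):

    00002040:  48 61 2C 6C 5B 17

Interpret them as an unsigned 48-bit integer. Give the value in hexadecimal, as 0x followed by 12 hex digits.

Little-endian: lowest address holds the least-significant byte.
Reassemble most-significant byte first: 17 5B 6C 2C 61 48 → 0x175B6C2C6148.

0x175B6C2C6148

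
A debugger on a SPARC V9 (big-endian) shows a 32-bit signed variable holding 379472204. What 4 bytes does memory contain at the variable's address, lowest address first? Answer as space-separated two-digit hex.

379472204 in hexadecimal, padded to 32 bits, is 0x169E494C.
Split into bytes (most-significant first): 16 9E 49 4C.
Big-endian stores the most-significant byte at the lowest address.
So the memory order matches the most-significant-first order: 16 9E 49 4C.

16 9E 49 4C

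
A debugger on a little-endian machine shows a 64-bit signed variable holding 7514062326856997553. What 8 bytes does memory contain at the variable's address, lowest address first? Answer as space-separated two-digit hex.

7514062326856997553 in hexadecimal, padded to 64 bits, is 0x68474FE00474DAB1.
Split into bytes (most-significant first): 68 47 4F E0 04 74 DA B1.
In little-endian order the low byte comes first in memory.
So at ascending addresses the bytes are B1 DA 74 04 E0 4F 47 68.

B1 DA 74 04 E0 4F 47 68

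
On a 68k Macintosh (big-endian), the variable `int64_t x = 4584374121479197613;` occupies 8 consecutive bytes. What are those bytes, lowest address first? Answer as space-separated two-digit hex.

3F 9E F7 F9 74 42 D3 AD

4584374121479197613 in hexadecimal, padded to 64 bits, is 0x3F9EF7F97442D3AD.
Split into bytes (most-significant first): 3F 9E F7 F9 74 42 D3 AD.
Big-endian: lowest address holds the most-significant byte.
So the memory order matches the most-significant-first order: 3F 9E F7 F9 74 42 D3 AD.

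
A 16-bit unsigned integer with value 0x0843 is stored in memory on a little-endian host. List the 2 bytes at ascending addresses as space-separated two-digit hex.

43 08

Split into bytes (most-significant first): 08 43.
In little-endian order the low byte comes first in memory.
So at ascending addresses the bytes are 43 08.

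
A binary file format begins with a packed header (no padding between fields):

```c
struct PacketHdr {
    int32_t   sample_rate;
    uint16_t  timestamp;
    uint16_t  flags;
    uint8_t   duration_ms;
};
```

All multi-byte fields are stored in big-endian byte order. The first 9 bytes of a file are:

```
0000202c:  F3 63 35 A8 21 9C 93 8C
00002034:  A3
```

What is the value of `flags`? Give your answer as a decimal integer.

37772

`flags` follows `sample_rate` (4 B), `timestamp` (2 B), so it starts at offset 4 + 2 = 6 and occupies 2 bytes.
Bytes at offsets 6..7: 93 8C.
In big-endian order the high byte comes first in memory.
The bytes are already most-significant first: 0x938C.
0x938C = 37772.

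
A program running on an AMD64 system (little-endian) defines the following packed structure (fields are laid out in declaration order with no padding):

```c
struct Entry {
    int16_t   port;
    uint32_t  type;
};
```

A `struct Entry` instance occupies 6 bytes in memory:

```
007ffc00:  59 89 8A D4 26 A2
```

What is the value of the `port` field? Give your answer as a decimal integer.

`port` is the first field, at byte offset 0, occupying 2 bytes.
Bytes at offsets 0..1: 59 89.
Little-endian: lowest address holds the least-significant byte.
Reassemble most-significant byte first: 89 59 → 0x8959.
Top bit is set, so as a signed 16-bit value this is 0x8959 − 2^16 = -30375.

-30375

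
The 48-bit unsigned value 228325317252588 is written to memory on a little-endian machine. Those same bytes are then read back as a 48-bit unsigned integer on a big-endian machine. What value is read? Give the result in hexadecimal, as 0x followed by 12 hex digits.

0xEC956D21A9CF

228325317252588 in 48-bit hexadecimal is 0xCFA9216D95EC.
Stored little-endian, the bytes at ascending addresses are EC 95 6D 21 A9 CF.
Read back as big-endian, the last byte is least significant, giving 0xEC956D21A9CF.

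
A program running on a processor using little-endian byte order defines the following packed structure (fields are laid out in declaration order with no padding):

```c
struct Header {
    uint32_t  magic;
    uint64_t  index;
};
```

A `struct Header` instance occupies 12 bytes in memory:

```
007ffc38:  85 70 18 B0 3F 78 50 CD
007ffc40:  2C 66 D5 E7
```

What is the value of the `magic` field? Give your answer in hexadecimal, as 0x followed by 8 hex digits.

`magic` is the first field, at byte offset 0, occupying 4 bytes.
Bytes at offsets 0..3: 85 70 18 B0.
In little-endian order the low byte comes first in memory.
Reassemble most-significant byte first: B0 18 70 85 → 0xB0187085.

0xB0187085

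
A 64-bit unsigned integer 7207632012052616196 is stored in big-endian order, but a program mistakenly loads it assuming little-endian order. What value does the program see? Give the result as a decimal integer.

311911202872034916

7207632012052616196 in 64-bit hexadecimal is 0x6406A72096215404.
Stored big-endian, the bytes at ascending addresses are 64 06 A7 20 96 21 54 04.
Read back as little-endian, the first byte is least significant, giving 0x0454219620A70664.
0x0454219620A70664 = 311911202872034916.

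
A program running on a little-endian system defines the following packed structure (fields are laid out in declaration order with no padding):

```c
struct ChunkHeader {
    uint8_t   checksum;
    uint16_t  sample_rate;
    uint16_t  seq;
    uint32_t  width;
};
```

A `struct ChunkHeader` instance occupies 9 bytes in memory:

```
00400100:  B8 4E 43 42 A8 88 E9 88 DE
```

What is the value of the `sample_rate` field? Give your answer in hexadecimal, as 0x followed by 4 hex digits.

`sample_rate` follows `checksum` (1 byte), so it starts at byte offset 1 and occupies 2 bytes.
Bytes at offsets 1..2: 4E 43.
Little-endian: lowest address holds the least-significant byte.
Reassemble most-significant byte first: 43 4E → 0x434E.

0x434E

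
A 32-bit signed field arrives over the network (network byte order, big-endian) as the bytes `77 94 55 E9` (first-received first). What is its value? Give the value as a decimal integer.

Big-endian stores the most-significant byte at the lowest address.
The bytes are already most-significant first: 0x779455E9.
0x779455E9 = 2006210025.

2006210025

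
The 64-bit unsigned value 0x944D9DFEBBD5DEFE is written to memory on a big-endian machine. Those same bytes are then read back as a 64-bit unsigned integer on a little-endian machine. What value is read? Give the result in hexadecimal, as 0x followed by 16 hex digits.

Stored big-endian, the bytes at ascending addresses are 94 4D 9D FE BB D5 DE FE.
Read back as little-endian, the first byte is least significant, giving 0xFEDED5BBFE9D4D94.

0xFEDED5BBFE9D4D94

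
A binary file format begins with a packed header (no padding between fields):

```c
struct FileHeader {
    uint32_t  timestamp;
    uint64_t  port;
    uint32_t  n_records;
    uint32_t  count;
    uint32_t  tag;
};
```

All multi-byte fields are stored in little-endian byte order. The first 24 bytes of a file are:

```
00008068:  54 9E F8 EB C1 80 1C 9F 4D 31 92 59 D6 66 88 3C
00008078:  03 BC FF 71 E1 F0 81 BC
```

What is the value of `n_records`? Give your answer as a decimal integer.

1015572182

`n_records` follows `timestamp` (4 B), `port` (8 B), so it starts at offset 4 + 8 = 12 and occupies 4 bytes.
Bytes at offsets 12..15: D6 66 88 3C.
Little-endian stores the least-significant byte at the lowest address.
Reassemble most-significant byte first: 3C 88 66 D6 → 0x3C8866D6.
0x3C8866D6 = 1015572182.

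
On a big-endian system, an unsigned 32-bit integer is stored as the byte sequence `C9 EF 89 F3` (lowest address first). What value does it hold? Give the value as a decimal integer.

3387918835

Big-endian: lowest address holds the most-significant byte.
The bytes are already most-significant first: 0xC9EF89F3.
0xC9EF89F3 = 3387918835.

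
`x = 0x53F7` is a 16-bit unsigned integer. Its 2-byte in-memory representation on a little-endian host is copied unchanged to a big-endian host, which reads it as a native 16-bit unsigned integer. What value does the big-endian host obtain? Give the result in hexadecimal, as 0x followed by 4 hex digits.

Stored little-endian, the bytes at ascending addresses are F7 53.
Read back as big-endian, the last byte is least significant, giving 0xF753.

0xF753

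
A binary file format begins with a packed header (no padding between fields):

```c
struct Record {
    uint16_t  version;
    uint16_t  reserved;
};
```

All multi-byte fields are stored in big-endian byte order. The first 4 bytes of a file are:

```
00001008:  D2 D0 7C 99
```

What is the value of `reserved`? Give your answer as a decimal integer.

`reserved` follows `version` (2 bytes), so it starts at byte offset 2 and occupies 2 bytes.
Bytes at offsets 2..3: 7C 99.
In big-endian order the high byte comes first in memory.
The bytes are already most-significant first: 0x7C99.
0x7C99 = 31897.

31897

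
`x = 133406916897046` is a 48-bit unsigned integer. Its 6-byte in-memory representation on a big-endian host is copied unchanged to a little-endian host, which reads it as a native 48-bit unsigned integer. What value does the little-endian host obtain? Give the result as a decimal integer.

24644056208761

133406916897046 in 48-bit hexadecimal is 0x795537E46916.
Stored big-endian, the bytes at ascending addresses are 79 55 37 E4 69 16.
Read back as little-endian, the first byte is least significant, giving 0x1669E4375579.
0x1669E4375579 = 24644056208761.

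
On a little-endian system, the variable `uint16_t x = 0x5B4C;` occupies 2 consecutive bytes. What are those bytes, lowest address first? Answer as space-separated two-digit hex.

4C 5B

Split into bytes (most-significant first): 5B 4C.
In little-endian order the low byte comes first in memory.
So at ascending addresses the bytes are 4C 5B.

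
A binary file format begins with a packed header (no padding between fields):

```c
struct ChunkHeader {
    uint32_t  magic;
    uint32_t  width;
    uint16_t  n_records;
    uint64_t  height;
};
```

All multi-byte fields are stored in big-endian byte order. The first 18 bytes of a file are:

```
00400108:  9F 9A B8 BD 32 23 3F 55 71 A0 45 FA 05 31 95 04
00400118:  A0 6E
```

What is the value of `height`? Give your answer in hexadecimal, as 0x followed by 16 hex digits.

0x45FA05319504A06E

`height` follows `magic` (4 B), `width` (4 B), `n_records` (2 B), so it starts at offset 4 + 4 + 2 = 10 and occupies 8 bytes.
Bytes at offsets 10..17: 45 FA 05 31 95 04 A0 6E.
Big-endian: lowest address holds the most-significant byte.
The bytes are already most-significant first: 0x45FA05319504A06E.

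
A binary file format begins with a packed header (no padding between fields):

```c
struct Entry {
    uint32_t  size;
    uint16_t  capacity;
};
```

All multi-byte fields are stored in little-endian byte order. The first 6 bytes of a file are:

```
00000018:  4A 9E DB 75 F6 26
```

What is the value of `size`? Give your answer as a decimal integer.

`size` is the first field, at byte offset 0, occupying 4 bytes.
Bytes at offsets 0..3: 4A 9E DB 75.
Little-endian: lowest address holds the least-significant byte.
Reassemble most-significant byte first: 75 DB 9E 4A → 0x75DB9E4A.
0x75DB9E4A = 1977327178.

1977327178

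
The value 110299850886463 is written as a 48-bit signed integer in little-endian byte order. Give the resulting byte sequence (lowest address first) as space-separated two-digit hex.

110299850886463 in hexadecimal, padded to 48 bits, is 0x64512F6E4D3F.
Split into bytes (most-significant first): 64 51 2F 6E 4D 3F.
Little-endian stores the least-significant byte at the lowest address.
So at ascending addresses the bytes are 3F 4D 6E 2F 51 64.

3F 4D 6E 2F 51 64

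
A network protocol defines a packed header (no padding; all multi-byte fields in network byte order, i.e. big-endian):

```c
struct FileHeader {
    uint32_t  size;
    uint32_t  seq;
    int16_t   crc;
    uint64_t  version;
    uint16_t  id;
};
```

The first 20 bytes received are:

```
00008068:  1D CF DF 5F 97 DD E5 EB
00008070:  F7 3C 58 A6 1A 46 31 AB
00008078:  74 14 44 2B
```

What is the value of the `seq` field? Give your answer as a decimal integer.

2547901931

`seq` follows `size` (4 bytes), so it starts at byte offset 4 and occupies 4 bytes.
Bytes at offsets 4..7: 97 DD E5 EB.
In big-endian order the high byte comes first in memory.
The bytes are already most-significant first: 0x97DDE5EB.
0x97DDE5EB = 2547901931.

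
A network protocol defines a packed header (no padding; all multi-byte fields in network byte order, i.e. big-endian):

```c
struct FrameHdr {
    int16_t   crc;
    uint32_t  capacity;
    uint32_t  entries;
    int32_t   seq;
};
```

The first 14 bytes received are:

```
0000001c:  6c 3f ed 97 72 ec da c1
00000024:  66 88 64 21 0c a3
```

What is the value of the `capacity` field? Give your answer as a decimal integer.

`capacity` follows `crc` (2 bytes), so it starts at byte offset 2 and occupies 4 bytes.
Bytes at offsets 2..5: ED 97 72 EC.
Big-endian: lowest address holds the most-significant byte.
The bytes are already most-significant first: 0xED9772EC.
0xED9772EC = 3986125548.

3986125548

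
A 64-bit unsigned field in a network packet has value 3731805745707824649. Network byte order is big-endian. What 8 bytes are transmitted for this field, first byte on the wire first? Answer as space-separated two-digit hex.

33 CA 09 8D C3 AD 36 09

3731805745707824649 in hexadecimal, padded to 64 bits, is 0x33CA098DC3AD3609.
Split into bytes (most-significant first): 33 CA 09 8D C3 AD 36 09.
Big-endian: lowest address holds the most-significant byte.
So the memory order matches the most-significant-first order: 33 CA 09 8D C3 AD 36 09.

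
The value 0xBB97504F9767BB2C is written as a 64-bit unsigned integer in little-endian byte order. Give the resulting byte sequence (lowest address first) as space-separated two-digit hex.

Split into bytes (most-significant first): BB 97 50 4F 97 67 BB 2C.
In little-endian order the low byte comes first in memory.
So at ascending addresses the bytes are 2C BB 67 97 4F 50 97 BB.

2C BB 67 97 4F 50 97 BB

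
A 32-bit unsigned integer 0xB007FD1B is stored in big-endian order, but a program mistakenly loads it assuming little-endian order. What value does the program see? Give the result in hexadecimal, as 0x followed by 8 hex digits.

0x1BFD07B0

Stored big-endian, the bytes at ascending addresses are B0 07 FD 1B.
Read back as little-endian, the first byte is least significant, giving 0x1BFD07B0.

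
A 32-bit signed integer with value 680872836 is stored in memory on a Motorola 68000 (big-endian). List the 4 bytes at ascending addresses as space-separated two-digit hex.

680872836 in hexadecimal, padded to 32 bits, is 0x28954B84.
Split into bytes (most-significant first): 28 95 4B 84.
In big-endian order the high byte comes first in memory.
So the memory order matches the most-significant-first order: 28 95 4B 84.

28 95 4B 84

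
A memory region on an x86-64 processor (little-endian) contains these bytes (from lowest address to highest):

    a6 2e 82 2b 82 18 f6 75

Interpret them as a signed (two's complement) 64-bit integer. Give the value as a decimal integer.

Little-endian: lowest address holds the least-significant byte.
Reassemble most-significant byte first: 75 F6 18 82 2B 82 2E A6 → 0x75F618822B822EA6.
0x75F618822B822EA6 = 8500008294063156902.

8500008294063156902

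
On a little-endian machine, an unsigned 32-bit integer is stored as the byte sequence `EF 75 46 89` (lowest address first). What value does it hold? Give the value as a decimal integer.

Little-endian stores the least-significant byte at the lowest address.
Reassemble most-significant byte first: 89 46 75 EF → 0x894675EF.
0x894675EF = 2303096303.

2303096303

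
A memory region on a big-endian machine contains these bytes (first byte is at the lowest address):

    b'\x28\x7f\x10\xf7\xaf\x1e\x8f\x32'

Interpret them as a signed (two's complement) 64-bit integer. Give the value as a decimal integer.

2918069739540352818

In big-endian order the high byte comes first in memory.
The bytes are already most-significant first: 0x287F10F7AF1E8F32.
0x287F10F7AF1E8F32 = 2918069739540352818.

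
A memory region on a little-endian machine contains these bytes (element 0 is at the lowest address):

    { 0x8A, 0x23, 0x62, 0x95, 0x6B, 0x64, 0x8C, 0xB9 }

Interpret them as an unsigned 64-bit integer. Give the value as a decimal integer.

Little-endian stores the least-significant byte at the lowest address.
Reassemble most-significant byte first: B9 8C 64 6B 95 62 23 8A → 0xB98C646B9562238A.
0xB98C646B9562238A = 13370171806986675082.

13370171806986675082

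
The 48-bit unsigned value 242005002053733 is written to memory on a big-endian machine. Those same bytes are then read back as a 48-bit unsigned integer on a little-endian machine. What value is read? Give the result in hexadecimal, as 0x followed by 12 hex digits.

0x65682E2E1ADC

242005002053733 in 48-bit hexadecimal is 0xDC1A2E2E6865.
Stored big-endian, the bytes at ascending addresses are DC 1A 2E 2E 68 65.
Read back as little-endian, the first byte is least significant, giving 0x65682E2E1ADC.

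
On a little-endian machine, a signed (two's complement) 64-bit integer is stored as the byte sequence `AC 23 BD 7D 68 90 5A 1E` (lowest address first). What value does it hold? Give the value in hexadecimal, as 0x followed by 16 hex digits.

0x1E5A90687DBD23AC

In little-endian order the low byte comes first in memory.
Reassemble most-significant byte first: 1E 5A 90 68 7D BD 23 AC → 0x1E5A90687DBD23AC.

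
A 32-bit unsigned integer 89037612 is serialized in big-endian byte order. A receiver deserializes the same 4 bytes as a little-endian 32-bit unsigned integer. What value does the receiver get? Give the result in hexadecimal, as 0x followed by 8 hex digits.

89037612 in 32-bit hexadecimal is 0x054E9B2C.
Stored big-endian, the bytes at ascending addresses are 05 4E 9B 2C.
Read back as little-endian, the first byte is least significant, giving 0x2C9B4E05.

0x2C9B4E05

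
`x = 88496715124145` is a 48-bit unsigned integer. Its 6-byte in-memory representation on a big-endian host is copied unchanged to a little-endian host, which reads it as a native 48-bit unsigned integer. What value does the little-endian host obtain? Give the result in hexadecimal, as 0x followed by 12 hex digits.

0xB1CD44BF7C50

88496715124145 in 48-bit hexadecimal is 0x507CBF44CDB1.
Stored big-endian, the bytes at ascending addresses are 50 7C BF 44 CD B1.
Read back as little-endian, the first byte is least significant, giving 0xB1CD44BF7C50.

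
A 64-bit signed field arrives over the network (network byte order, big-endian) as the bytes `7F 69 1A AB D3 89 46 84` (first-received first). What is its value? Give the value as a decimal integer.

9180898640662185604

Big-endian stores the most-significant byte at the lowest address.
The bytes are already most-significant first: 0x7F691AABD3894684.
0x7F691AABD3894684 = 9180898640662185604.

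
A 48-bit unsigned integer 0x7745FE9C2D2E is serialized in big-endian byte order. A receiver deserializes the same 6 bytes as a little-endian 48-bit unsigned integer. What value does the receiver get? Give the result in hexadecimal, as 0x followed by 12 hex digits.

0x2E2D9CFE4577

Stored big-endian, the bytes at ascending addresses are 77 45 FE 9C 2D 2E.
Read back as little-endian, the first byte is least significant, giving 0x2E2D9CFE4577.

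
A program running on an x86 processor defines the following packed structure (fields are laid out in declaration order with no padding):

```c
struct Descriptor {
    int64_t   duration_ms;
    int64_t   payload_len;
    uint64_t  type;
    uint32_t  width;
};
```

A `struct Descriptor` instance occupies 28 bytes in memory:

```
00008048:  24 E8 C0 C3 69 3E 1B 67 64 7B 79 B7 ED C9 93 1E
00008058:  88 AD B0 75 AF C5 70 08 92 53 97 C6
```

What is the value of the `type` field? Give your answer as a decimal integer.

`type` follows `duration_ms` (8 B), `payload_len` (8 B), so it starts at offset 8 + 8 = 16 and occupies 8 bytes.
Bytes at offsets 16..23: 88 AD B0 75 AF C5 70 08.
Little-endian: lowest address holds the least-significant byte.
Reassemble most-significant byte first: 08 70 C5 AF 75 B0 AD 88 → 0x0870C5AF75B0AD88.
0x0870C5AF75B0AD88 = 608203307079478664.

608203307079478664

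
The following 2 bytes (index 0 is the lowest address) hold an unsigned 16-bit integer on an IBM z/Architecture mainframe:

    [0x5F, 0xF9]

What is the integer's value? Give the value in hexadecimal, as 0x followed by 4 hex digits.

0x5FF9

In big-endian order the high byte comes first in memory.
The bytes are already most-significant first: 0x5FF9.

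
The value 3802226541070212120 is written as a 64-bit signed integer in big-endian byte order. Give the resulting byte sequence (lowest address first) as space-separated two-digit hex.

3802226541070212120 in hexadecimal, padded to 64 bits, is 0x34C438E4E00D5C18.
Split into bytes (most-significant first): 34 C4 38 E4 E0 0D 5C 18.
Big-endian stores the most-significant byte at the lowest address.
So the memory order matches the most-significant-first order: 34 C4 38 E4 E0 0D 5C 18.

34 C4 38 E4 E0 0D 5C 18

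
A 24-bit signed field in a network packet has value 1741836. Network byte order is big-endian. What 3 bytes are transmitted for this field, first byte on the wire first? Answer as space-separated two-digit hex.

1741836 in hexadecimal, padded to 24 bits, is 0x1A940C.
Split into bytes (most-significant first): 1A 94 0C.
Big-endian: lowest address holds the most-significant byte.
So the memory order matches the most-significant-first order: 1A 94 0C.

1A 94 0C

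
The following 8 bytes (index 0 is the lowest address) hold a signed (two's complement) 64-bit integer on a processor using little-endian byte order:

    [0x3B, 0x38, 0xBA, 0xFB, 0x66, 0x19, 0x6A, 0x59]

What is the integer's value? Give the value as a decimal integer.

Little-endian stores the least-significant byte at the lowest address.
Reassemble most-significant byte first: 59 6A 19 66 FB BA 38 3B → 0x596A1966FBBA383B.
0x596A1966FBBA383B = 6442990147007559739.

6442990147007559739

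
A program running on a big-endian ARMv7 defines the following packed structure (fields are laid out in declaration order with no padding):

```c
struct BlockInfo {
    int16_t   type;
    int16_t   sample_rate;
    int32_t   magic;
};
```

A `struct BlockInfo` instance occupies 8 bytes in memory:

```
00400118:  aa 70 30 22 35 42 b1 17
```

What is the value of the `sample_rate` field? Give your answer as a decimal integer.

12322

`sample_rate` follows `type` (2 bytes), so it starts at byte offset 2 and occupies 2 bytes.
Bytes at offsets 2..3: 30 22.
Big-endian: lowest address holds the most-significant byte.
The bytes are already most-significant first: 0x3022.
0x3022 = 12322.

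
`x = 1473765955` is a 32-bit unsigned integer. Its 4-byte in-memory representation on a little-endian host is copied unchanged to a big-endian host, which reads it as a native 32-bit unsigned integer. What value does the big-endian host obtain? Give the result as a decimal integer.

1473765955 in 32-bit hexadecimal is 0x57D7E243.
Stored little-endian, the bytes at ascending addresses are 43 E2 D7 57.
Read back as big-endian, the last byte is least significant, giving 0x43E2D757.
0x43E2D757 = 1138939735.

1138939735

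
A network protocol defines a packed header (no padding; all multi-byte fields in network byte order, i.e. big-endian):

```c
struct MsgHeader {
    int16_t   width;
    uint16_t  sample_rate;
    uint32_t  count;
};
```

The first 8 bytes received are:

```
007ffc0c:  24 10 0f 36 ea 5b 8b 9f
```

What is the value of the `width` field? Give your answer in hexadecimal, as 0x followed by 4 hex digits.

`width` is the first field, at byte offset 0, occupying 2 bytes.
Bytes at offsets 0..1: 24 10.
Big-endian stores the most-significant byte at the lowest address.
The bytes are already most-significant first: 0x2410.

0x2410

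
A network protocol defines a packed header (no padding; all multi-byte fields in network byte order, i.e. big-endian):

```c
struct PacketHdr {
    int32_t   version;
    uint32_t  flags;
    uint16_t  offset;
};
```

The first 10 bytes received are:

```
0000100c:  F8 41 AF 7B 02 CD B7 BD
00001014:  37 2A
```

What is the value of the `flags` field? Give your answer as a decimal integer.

47036349

`flags` follows `version` (4 bytes), so it starts at byte offset 4 and occupies 4 bytes.
Bytes at offsets 4..7: 02 CD B7 BD.
Big-endian: lowest address holds the most-significant byte.
The bytes are already most-significant first: 0x02CDB7BD.
0x02CDB7BD = 47036349.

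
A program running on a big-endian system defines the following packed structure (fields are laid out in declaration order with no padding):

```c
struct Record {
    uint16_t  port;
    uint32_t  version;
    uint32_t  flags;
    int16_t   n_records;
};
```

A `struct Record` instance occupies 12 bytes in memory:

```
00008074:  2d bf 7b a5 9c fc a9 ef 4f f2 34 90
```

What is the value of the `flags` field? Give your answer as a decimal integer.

2851033074

`flags` follows `port` (2 B), `version` (4 B), so it starts at offset 2 + 4 = 6 and occupies 4 bytes.
Bytes at offsets 6..9: A9 EF 4F F2.
In big-endian order the high byte comes first in memory.
The bytes are already most-significant first: 0xA9EF4FF2.
0xA9EF4FF2 = 2851033074.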